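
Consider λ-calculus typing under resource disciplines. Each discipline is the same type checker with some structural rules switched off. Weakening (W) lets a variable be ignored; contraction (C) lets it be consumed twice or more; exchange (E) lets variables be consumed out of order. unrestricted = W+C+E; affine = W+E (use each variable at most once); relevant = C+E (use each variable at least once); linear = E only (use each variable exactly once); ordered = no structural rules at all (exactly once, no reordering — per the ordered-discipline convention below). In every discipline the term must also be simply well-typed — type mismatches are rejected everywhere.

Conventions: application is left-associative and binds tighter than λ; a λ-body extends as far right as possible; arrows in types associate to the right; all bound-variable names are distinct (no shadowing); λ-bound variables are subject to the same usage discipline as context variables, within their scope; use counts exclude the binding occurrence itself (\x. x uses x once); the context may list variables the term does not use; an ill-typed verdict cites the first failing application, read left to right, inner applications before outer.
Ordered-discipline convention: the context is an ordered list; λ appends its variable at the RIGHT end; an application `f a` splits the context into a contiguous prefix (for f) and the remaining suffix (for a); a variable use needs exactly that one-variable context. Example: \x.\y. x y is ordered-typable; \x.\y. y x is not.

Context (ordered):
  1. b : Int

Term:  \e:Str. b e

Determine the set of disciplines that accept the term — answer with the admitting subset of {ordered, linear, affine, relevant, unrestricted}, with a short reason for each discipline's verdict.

admitted in: none
usage: b: 1; e (λ-bound): 1
left-to-right use order: b, e
typing: ill-typed: non-arrow in function slot: Int
ordered: ✗, a type mismatch blocks all five
linear: ✗, the type mismatch rejects it
affine: ✗, not simply typable
relevant: ✗, fails simple typing
unrestricted: ✗, a type mismatch blocks all five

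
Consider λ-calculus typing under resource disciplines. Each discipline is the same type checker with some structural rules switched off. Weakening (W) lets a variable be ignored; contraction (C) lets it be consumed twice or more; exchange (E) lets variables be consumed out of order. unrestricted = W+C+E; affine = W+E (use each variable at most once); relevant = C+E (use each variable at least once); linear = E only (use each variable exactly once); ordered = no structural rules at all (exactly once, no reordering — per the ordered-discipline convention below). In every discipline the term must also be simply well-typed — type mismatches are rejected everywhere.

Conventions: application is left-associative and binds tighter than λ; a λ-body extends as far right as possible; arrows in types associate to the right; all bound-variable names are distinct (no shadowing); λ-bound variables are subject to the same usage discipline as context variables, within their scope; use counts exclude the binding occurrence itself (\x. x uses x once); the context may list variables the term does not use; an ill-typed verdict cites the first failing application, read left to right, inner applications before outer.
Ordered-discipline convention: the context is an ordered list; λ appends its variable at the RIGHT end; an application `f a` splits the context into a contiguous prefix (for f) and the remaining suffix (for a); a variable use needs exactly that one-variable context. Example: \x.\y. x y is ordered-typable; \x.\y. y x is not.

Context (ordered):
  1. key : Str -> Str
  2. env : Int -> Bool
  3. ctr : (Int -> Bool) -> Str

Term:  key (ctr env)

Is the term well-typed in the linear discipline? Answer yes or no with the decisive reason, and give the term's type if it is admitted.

yes — single use per variable (key, env, ctr); term : Str
counts: key=1; env=1; ctr=1
left-to-right use order: key, ctr, env
typing: well-typed — term : Str
all disciplines: ordered ✗, linear ✓, affine ✓, relevant ✓, unrestricted ✓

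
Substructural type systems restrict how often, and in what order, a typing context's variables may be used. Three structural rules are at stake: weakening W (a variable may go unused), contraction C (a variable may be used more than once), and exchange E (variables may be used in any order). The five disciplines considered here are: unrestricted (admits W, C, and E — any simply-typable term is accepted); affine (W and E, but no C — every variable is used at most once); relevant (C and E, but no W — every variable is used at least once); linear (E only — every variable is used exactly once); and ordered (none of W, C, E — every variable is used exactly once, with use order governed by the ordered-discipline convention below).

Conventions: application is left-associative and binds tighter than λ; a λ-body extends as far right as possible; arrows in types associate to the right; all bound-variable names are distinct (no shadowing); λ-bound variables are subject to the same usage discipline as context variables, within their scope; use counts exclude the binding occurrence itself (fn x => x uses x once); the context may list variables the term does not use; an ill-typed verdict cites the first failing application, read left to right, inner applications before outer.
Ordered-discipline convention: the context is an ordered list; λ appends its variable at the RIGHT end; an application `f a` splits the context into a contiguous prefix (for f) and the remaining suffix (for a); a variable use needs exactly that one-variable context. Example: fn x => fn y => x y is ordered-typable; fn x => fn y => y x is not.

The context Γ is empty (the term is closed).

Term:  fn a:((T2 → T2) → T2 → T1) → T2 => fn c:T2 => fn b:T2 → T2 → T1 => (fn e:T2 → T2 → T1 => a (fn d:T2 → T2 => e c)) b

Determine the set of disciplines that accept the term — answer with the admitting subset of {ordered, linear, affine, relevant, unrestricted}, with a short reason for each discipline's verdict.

admitting disciplines: affine, unrestricted
usage: a (bound): 1, c (bound): 1, b (bound): 1, e (bound): 1, d (bound): 0
left-to-right use order: a, e, c, b
typing: well-typed — term : (((T2 → T2) → T2 → T1) → T2) → T2 → (T2 → T2 → T1) → T2
ordered: ✗, needs weakening: d unused
linear: ✗, needs weakening: d unused
affine: ✓, none of a, c, b, e, d used more than once
relevant: ✗, needs weakening: d unused
unrestricted: ✓, simply typable at (((T2 → T2) → T2 → T1) → T2) → T2 → (T2 → T2 → T1) → T2; W, C, E all held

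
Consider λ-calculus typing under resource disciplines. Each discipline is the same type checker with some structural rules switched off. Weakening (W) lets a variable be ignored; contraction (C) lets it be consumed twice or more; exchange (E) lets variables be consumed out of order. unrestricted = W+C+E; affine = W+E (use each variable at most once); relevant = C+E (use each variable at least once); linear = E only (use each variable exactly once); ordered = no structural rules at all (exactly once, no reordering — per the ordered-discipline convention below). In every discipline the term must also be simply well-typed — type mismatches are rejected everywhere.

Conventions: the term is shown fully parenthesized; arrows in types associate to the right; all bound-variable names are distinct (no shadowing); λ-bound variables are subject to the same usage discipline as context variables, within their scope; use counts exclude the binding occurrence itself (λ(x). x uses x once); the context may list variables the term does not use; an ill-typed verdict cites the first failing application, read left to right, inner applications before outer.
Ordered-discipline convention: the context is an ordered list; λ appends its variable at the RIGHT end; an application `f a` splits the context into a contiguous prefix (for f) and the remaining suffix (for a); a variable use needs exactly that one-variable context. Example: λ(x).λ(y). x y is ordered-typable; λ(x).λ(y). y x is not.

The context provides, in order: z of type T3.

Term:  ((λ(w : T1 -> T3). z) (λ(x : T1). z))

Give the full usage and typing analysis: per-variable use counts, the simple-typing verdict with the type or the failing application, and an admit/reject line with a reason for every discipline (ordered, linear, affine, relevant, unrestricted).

usage: z=2, w (λ-bound)=0, x (λ-bound)=0
use order (left to right): z, z
typing: ✓ — T3
ordered ✗ (needs contraction — z ×2; w, x left unused)
linear ✗ (needs contraction — z ×2; w, x left unused)
affine ✗ (needs contraction — z ×2)
relevant ✗ (w, x left unused)
unrestricted ✓ (well-typed at T3; no restrictions here)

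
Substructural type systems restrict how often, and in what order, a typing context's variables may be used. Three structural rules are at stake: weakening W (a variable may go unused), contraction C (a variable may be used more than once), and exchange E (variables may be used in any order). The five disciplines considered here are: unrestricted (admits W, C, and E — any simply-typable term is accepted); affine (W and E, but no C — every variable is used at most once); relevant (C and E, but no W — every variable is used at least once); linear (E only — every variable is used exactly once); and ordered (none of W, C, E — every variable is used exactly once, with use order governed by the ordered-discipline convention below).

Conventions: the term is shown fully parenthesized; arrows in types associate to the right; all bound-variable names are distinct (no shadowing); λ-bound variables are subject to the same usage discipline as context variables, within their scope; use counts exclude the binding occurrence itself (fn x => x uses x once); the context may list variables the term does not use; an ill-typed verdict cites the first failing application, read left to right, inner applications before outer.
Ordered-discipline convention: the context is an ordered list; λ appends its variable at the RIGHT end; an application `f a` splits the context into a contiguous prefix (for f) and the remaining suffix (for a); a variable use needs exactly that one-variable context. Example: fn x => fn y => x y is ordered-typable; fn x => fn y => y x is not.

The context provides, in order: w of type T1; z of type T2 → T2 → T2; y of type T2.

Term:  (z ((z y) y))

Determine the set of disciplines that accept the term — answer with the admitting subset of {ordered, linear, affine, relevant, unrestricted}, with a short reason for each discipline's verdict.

admitted in: unrestricted
variable uses: w: 0×, z: 2×, y: 2×
order of uses: z, z, y, y
typing: well-typed — term : T2 → T2
ordered ✗ (z ×2, y ×2 used more than once (contraction); unused: w — weakening required)
linear ✗ (z ×2, y ×2 used more than once (contraction); unused: w — weakening required)
affine ✗ (z ×2, y ×2 used more than once (contraction))
relevant ✗ (unused: w — weakening required)
unrestricted ✓ (simply typable at T2 → T2; W, C, E all held)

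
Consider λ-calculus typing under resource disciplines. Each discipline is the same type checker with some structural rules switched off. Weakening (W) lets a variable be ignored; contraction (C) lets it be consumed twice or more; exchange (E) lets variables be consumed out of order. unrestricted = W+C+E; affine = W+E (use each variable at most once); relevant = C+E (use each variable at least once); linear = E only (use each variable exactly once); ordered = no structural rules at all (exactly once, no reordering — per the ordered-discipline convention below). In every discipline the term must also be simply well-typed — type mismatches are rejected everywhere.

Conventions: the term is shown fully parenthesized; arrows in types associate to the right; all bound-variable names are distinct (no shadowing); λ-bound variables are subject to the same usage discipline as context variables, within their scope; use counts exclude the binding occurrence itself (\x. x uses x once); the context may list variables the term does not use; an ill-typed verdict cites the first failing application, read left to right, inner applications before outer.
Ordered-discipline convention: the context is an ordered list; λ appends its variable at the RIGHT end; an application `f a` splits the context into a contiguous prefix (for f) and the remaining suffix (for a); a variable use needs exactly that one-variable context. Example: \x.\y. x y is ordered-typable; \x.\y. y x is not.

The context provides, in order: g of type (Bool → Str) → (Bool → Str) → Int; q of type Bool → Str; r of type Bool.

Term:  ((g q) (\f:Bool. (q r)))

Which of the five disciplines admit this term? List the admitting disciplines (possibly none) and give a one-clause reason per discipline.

admitted in: unrestricted
counts: g: 1×, q: 2×, r: 1×, f (λ-bound): 0×
left-to-right use order: g, q, q, r
typing: the term checks, with type Int
ordered: ✗ — q ×2 used more than once (contraction); needs weakening: f unused
linear: ✗ — q ×2 used more than once (contraction); needs weakening: f unused
affine: ✗ — q ×2 used more than once (contraction)
relevant: ✗ — needs weakening: f unused
unrestricted: ✓ — typability at Int is all that's needed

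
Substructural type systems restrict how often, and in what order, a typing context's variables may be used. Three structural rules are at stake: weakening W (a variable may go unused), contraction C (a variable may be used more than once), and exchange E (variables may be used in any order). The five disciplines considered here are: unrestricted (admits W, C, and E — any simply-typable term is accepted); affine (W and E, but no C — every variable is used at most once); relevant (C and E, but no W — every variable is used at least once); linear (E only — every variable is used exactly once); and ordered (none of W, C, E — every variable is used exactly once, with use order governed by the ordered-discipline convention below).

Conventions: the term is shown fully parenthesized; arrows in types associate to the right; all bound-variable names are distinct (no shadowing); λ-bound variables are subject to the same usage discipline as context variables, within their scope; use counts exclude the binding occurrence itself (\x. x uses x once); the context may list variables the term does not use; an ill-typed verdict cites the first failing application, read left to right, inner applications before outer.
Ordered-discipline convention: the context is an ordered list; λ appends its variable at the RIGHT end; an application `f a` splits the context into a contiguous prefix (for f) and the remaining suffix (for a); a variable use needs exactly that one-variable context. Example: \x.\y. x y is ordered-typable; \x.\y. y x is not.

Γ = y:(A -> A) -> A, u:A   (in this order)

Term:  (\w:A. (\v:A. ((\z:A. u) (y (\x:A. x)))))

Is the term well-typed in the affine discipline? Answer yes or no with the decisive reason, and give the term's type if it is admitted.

yes — at most one use each (y, u, w, v, z, x); term : A -> A -> A
usage: y ×1; u ×1; w [bound] ×0; v [bound] ×0; z [bound] ×0; x [bound] ×1
left-to-right use order: u, y, x
typing: ✓ — A -> A -> A
all disciplines: ordered ✗ · linear ✗ · affine ✓ · relevant ✗ · unrestricted ✓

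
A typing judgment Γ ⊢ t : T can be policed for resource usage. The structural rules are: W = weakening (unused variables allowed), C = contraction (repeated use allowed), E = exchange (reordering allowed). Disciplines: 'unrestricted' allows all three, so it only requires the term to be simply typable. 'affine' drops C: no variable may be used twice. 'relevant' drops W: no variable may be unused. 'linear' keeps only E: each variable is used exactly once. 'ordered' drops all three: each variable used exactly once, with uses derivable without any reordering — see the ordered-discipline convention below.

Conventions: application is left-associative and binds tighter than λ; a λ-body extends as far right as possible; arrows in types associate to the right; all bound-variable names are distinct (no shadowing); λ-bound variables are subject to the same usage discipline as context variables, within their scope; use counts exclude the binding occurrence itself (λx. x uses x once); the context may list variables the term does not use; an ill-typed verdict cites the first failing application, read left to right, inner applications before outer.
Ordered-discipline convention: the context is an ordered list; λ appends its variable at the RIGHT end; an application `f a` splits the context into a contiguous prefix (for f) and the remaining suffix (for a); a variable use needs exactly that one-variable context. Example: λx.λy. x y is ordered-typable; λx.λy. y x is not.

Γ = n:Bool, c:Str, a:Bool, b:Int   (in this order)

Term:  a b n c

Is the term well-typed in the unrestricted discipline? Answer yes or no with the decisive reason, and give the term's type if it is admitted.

no — the type mismatch rejects it
counts: n: 1×; c: 1×; a: 1×; b: 1×
order of uses: a, b, n, c
typing: ill-typed: can't apply a value of type Bool
per-discipline verdicts: ordered ✗ | linear ✗ | affine ✗ | relevant ✗ | unrestricted ✗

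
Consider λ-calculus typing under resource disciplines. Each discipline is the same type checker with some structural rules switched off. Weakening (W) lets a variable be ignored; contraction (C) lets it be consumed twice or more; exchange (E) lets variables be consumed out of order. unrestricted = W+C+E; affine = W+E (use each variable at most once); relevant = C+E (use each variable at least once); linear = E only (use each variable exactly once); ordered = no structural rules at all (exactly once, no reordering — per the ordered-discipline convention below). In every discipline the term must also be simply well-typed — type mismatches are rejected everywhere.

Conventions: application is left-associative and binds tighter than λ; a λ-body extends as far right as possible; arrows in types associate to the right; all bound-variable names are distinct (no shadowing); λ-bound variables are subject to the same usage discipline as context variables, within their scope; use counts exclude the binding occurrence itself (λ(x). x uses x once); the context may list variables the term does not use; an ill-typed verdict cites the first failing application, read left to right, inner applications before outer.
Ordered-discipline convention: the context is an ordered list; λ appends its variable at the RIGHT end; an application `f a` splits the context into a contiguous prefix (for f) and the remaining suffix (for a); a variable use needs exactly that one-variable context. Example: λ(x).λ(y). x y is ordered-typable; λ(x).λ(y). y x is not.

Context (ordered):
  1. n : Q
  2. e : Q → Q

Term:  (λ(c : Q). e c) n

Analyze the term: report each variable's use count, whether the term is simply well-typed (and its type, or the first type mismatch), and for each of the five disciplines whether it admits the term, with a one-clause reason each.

use counts: n ×1; e ×1; c [bound] ×1
uses in reading order: e, c, n
typing: well-typed at Q
ordered: ✗, no contiguous prefix/suffix split fits e, c, n
linear: ✓, single use per variable (n, e, c)
affine: ✓, no duplicate uses among n, e, c
relevant: ✓, every one of n, e, c appears
unrestricted: ✓, well-typed at Q; no restrictions here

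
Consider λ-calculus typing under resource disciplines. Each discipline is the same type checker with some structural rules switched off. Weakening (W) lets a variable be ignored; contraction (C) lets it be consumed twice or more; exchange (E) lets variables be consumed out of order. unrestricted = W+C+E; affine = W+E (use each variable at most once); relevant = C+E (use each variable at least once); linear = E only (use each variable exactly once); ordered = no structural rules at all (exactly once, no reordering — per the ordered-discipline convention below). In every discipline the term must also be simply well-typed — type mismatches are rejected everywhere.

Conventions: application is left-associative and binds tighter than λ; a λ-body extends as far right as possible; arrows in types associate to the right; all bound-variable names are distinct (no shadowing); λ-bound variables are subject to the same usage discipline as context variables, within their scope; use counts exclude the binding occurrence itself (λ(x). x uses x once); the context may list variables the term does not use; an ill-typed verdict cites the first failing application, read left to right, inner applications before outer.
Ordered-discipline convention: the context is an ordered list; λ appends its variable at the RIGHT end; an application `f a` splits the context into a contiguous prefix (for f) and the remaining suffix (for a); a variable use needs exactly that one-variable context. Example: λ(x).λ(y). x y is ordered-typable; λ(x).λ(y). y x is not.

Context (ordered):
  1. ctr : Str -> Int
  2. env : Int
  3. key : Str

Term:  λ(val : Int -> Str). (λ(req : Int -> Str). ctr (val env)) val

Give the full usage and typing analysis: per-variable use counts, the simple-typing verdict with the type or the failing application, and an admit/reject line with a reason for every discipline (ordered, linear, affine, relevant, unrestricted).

counts: ctr ×1; env ×1; key ×0; val (bound) ×2; req (bound) ×0
order of uses: ctr, val, env, val
typing: well-typed at (Int -> Str) -> Int
ordered ✗ (repeated use of val ×2; needs weakening: key, req unused)
linear ✗ (repeated use of val ×2; needs weakening: key, req unused)
affine ✗ (repeated use of val ×2)
relevant ✗ (needs weakening: key, req unused)
unrestricted ✓ (well-typed at (Int -> Str) -> Int; no restrictions here)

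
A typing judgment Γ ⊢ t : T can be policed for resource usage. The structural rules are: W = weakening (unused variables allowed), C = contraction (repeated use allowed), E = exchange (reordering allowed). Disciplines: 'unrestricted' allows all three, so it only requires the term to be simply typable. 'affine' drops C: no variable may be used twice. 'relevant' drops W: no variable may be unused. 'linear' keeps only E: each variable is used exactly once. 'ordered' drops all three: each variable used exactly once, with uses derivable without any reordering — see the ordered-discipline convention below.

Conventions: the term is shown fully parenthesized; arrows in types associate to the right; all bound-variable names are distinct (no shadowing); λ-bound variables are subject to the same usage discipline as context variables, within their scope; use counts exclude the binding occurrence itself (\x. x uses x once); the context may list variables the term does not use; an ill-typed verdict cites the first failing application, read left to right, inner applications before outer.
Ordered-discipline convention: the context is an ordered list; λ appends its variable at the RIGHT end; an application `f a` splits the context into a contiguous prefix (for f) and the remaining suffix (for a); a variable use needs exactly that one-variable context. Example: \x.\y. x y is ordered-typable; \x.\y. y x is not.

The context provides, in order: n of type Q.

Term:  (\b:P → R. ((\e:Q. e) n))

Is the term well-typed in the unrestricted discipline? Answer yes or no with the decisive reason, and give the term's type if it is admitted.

yes — well-typed at (P → R) → Q; no restrictions here; term : (P → R) → Q
variable uses: n ×1, b (bound) ×0, e (bound) ×1
order of uses: e, n
typing: well-typed at (P → R) → Q
summary: ordered ✗ · linear ✗ · affine ✓ · relevant ✗ · unrestricted ✓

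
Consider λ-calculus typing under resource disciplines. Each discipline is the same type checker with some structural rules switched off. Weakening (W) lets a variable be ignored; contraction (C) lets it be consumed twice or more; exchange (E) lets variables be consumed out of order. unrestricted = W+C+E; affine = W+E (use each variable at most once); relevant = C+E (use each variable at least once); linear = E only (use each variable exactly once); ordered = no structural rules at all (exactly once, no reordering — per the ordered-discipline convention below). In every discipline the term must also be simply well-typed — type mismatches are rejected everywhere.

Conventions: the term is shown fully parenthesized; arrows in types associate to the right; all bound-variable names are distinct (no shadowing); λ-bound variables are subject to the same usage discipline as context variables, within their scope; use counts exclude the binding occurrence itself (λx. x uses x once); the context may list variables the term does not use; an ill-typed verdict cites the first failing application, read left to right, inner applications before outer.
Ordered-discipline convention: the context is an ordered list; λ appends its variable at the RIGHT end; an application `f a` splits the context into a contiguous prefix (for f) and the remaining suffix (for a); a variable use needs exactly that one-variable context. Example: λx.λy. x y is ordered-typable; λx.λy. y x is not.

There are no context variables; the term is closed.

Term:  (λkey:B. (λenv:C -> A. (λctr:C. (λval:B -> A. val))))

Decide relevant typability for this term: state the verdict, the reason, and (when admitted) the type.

no — unused: key, env, ctr — weakening required
use counts: key [bound]: 0, env [bound]: 0, ctr [bound]: 0, val [bound]: 1
use order (left to right): val
typing: ✓ — B -> (C -> A) -> C -> (B -> A) -> B -> A
across the five disciplines: ordered ✗; linear ✗; affine ✓; relevant ✗; unrestricted ✓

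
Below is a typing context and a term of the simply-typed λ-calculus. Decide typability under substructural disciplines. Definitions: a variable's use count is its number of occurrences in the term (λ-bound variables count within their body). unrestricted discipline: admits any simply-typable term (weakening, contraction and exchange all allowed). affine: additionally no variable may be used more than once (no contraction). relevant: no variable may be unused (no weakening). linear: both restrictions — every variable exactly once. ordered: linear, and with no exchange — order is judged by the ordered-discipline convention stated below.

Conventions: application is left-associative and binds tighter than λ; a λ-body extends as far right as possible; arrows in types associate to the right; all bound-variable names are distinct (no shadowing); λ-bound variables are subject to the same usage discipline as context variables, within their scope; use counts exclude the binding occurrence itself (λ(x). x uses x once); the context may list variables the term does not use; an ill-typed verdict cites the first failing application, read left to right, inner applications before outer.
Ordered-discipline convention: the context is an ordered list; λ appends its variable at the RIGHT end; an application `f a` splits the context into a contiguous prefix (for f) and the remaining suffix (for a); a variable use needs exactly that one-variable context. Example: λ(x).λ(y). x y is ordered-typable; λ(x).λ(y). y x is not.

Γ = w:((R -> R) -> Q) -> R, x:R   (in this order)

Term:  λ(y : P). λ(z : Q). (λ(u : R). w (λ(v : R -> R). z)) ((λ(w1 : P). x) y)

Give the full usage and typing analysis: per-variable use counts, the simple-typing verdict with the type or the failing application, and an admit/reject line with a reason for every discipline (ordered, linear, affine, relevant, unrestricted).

usage: w ×1; x ×1; y [bound] ×1; z [bound] ×1; u [bound] ×0; v [bound] ×0; w1 [bound] ×0
order of uses: w, z, x, y
typing: well-typed — term : P -> Q -> R
ordered: ✗ — u, v, w1 left unused
linear: ✗ — u, v, w1 left unused
affine: ✓ — no duplicate uses among w, x, y, z, u, v, w1
relevant: ✗ — u, v, w1 left unused
unrestricted: ✓ — well-typed at P -> Q -> R; no restrictions here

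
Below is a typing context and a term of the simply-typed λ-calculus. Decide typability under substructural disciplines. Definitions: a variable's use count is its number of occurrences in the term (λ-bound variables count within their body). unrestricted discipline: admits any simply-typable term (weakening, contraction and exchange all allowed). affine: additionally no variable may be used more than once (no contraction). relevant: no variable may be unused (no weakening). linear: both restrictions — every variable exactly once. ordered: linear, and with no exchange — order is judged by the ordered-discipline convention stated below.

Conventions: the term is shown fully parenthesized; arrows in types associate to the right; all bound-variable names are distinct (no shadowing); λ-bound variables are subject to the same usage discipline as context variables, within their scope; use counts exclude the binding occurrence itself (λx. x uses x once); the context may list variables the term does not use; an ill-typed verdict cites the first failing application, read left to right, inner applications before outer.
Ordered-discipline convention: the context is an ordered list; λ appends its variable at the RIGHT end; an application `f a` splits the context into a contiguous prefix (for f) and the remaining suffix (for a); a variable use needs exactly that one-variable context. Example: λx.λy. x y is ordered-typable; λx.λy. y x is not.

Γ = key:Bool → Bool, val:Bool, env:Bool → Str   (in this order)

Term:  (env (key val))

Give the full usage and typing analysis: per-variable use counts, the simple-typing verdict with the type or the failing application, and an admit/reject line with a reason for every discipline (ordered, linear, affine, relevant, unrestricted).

variable uses: key=1; val=1; env=1
left-to-right use order: env, key, val
typing: ✓ — Str
ordered: ✗, use order env, key, val needs exchange
linear: ✓, each of key, val, env used exactly once
affine: ✓, none of key, val, env used more than once
relevant: ✓, none of key, val, env goes unused
unrestricted: ✓, simply typable at Str; W, C, E all held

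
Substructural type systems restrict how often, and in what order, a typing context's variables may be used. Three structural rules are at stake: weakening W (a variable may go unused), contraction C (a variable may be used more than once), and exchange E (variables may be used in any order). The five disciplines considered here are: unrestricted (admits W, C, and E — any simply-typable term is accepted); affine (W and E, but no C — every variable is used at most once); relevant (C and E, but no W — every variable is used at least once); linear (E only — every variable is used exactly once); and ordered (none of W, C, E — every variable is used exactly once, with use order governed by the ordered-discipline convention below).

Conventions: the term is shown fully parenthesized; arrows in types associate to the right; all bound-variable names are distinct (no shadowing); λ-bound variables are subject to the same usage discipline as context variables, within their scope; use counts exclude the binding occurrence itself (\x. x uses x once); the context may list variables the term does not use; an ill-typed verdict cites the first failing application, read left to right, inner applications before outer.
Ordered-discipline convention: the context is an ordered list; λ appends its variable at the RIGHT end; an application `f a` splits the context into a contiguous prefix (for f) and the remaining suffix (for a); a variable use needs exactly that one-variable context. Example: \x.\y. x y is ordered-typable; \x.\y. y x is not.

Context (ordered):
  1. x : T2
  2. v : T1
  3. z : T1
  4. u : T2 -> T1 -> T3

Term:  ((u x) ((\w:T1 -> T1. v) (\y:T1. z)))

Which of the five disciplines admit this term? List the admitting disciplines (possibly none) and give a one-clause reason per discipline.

admitting disciplines: affine, unrestricted
use counts: x: 1, v: 1, z: 1, u: 1, w [bound]: 0, y [bound]: 0
order of uses: u, x, v, z
typing: well-typed at T3
ordered: ✗ — w, y never used (weakening)
linear: ✗ — w, y never used (weakening)
affine: ✓ — at most one use each (x, v, z, u, w, y)
relevant: ✗ — w, y never used (weakening)
unrestricted: ✓ — well-typed at T3; no restrictions here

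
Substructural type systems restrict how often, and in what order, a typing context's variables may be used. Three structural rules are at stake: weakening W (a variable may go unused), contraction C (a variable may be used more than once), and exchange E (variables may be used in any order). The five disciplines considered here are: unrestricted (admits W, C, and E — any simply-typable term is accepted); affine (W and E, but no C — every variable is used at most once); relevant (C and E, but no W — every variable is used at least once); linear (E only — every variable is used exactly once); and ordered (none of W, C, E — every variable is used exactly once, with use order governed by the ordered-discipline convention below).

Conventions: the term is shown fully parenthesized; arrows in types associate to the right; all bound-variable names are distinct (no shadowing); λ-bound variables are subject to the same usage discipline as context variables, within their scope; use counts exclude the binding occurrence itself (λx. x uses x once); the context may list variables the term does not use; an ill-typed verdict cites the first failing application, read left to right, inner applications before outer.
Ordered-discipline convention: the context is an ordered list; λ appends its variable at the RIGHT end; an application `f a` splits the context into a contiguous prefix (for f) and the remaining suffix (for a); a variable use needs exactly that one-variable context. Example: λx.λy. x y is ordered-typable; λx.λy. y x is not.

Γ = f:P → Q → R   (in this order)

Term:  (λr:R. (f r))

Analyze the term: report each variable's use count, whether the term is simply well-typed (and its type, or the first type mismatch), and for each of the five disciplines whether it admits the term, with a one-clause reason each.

usage: f: 1; r (λ-bound): 1
left-to-right use order: f, r
typing: ill-typed: an application expects P but receives R
ordered: ✗ — fails simple typing
linear: ✗ — a type mismatch blocks all five
affine: ✗ — the type mismatch rejects it
relevant: ✗ — not simply typable
unrestricted: ✗ — fails simple typing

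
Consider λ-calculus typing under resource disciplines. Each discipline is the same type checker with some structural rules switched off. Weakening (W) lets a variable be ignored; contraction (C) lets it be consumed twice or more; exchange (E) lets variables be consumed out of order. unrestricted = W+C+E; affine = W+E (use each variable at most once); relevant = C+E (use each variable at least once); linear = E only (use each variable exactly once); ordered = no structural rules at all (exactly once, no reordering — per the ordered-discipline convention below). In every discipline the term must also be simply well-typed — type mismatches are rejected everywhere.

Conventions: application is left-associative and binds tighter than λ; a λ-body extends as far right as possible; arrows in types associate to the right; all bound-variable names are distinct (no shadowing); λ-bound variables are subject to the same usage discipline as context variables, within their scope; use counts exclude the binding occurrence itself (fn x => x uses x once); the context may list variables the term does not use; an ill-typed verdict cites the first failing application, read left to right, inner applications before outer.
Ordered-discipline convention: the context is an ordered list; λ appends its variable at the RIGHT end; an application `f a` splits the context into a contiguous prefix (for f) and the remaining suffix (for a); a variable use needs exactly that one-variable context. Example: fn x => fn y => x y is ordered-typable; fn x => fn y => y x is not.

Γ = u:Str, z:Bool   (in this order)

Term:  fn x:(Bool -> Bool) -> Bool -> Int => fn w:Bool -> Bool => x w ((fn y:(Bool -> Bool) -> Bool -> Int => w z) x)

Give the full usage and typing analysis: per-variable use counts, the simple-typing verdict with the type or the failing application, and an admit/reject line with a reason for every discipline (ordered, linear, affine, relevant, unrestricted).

variable uses: u: 0×; z: 1×; x [bound]: 2×; w [bound]: 2×; y [bound]: 0×
use order (left to right): x, w, w, z, x
typing: the term checks, with type ((Bool -> Bool) -> Bool -> Int) -> (Bool -> Bool) -> Int
ordered: ✗, x ×2, w ×2 used more than once (contraction); u, y never used (weakening)
linear: ✗, x ×2, w ×2 used more than once (contraction); u, y never used (weakening)
affine: ✗, x ×2, w ×2 used more than once (contraction)
relevant: ✗, u, y never used (weakening)
unrestricted: ✓, well-typed at ((Bool -> Bool) -> Bool -> Int) -> (Bool -> Bool) -> Int; no restrictions here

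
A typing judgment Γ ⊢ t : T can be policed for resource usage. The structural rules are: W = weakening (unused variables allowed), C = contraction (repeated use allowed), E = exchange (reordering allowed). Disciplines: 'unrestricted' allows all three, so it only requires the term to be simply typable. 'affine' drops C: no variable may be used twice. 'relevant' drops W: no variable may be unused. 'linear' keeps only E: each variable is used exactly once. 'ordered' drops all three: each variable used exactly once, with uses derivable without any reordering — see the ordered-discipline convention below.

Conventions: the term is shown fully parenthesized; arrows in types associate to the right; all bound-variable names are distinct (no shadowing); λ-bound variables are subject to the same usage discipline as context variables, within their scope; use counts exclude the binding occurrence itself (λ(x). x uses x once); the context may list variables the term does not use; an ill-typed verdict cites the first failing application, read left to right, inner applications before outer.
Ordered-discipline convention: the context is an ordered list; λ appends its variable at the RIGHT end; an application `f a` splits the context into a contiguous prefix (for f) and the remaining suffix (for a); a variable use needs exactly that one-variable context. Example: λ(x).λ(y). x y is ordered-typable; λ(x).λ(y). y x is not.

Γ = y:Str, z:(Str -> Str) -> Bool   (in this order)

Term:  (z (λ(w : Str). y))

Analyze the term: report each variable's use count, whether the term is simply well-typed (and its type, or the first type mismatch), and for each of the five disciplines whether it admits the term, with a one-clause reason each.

counts: y: 1×; z: 1×; w [bound]: 0×
uses in reading order: z, y
typing: well-typed at Bool
ordered: ✗ — needs weakening: w unused
linear: ✗ — needs weakening: w unused
affine: ✓ — y, z, w: no repeats, contraction unneeded
relevant: ✗ — needs weakening: w unused
unrestricted: ✓ — simply typable at Bool; W, C, E all held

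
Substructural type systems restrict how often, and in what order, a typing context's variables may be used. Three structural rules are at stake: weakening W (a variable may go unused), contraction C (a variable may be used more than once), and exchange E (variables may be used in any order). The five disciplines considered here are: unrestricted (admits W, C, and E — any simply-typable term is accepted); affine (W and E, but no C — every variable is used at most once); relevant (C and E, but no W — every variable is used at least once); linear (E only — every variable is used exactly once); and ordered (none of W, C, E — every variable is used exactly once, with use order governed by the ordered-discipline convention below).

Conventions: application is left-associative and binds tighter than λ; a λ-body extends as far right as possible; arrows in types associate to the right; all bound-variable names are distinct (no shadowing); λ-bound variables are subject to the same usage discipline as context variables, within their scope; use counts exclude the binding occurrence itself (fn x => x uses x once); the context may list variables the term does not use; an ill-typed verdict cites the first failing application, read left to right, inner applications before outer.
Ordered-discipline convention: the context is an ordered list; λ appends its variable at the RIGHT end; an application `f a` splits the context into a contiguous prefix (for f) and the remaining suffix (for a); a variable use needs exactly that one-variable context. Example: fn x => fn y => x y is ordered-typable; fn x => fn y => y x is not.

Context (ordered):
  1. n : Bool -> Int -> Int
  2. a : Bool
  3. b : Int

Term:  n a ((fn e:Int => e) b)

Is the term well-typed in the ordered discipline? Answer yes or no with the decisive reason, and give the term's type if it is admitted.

yes — single-use (n, a, b, e), ordered derivation ok; term : Int
counts: n: 1×; a: 1×; b: 1×; e (λ-bound): 1×
uses in reading order: n, a, e, b
typing: well-typed — term : Int
summary: ordered ✓ | linear ✓ | affine ✓ | relevant ✓ | unrestricted ✓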